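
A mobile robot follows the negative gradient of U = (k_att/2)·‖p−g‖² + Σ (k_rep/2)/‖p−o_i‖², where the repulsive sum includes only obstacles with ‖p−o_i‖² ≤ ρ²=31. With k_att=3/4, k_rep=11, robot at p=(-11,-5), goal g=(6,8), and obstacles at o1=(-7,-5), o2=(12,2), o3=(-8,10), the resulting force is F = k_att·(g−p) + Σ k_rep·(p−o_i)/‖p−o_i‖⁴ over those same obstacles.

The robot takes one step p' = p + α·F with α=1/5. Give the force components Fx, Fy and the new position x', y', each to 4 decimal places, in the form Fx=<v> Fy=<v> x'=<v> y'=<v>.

F_att = 3/4·(g−p) = 3/4·(17,13) = (12.7500,9.7500)
o1: d²=16 ≤ ρ²=31; F_rep = 11·(-4,0)/16² = (-0.1719,0.0000)
o2: d²=578 > ρ²=31 → inactive
o3: d²=234 > ρ²=31 → inactive
F = F_att + ΣF_rep = (12.5781,9.7500)
p' = p + 1/5·F = (-8.4844,-3.0500)

Fx=12.5781 Fy=9.7500 x'=-8.4844 y'=-3.0500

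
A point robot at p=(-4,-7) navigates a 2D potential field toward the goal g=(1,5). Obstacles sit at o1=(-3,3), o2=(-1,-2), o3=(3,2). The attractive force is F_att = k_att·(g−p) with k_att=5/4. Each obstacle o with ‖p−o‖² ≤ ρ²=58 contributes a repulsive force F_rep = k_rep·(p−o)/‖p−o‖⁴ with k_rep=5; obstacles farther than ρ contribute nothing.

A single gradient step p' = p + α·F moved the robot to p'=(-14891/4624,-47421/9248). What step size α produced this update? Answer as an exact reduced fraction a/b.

F_att = 5/4·(g−p) = 5/4·(5,12) = (6.2500,15.0000)
o1: d²=101 > ρ²=58 → inactive
o2: d²=34 ≤ ρ²=58; F_rep = 5·(-3,-5)/34² = (-0.0130,-0.0216)
o3: d²=130 > ρ²=58 → inactive
F = F_att + ΣF_rep = (6.2370,14.9784)
Δp = p'−p = (0.7796,1.8723); α = Δx/Fx = (3605/4624) / (3605/578) = 1/8
check: Δy/Fy = (17315/9248) / (17315/1156) = 1/8 ✓

α = 1/8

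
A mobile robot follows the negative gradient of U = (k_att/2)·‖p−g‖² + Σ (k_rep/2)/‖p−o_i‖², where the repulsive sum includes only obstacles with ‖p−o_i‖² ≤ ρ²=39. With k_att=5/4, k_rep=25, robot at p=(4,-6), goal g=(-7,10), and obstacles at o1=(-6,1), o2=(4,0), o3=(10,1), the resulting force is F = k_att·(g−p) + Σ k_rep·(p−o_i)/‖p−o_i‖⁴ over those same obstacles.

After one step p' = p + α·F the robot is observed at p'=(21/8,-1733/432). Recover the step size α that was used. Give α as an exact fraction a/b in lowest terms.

α = 1/10

F_att = 5/4·(g−p) = 5/4·(-11,16) = (-13.7500,20.0000)
o1: d²=149 > ρ²=39 → inactive
o2: d²=36 ≤ ρ²=39; F_rep = 25·(0,-6)/36² = (0.0000,-0.1157)
o3: d²=85 > ρ²=39 → inactive
F = F_att + ΣF_rep = (-13.7500,19.8843)
Δp = p'−p = (-1.3750,1.9884); α = Δx/Fx = (-11/8) / (-55/4) = 1/10
check: Δy/Fy = (859/432) / (4295/216) = 1/10 ✓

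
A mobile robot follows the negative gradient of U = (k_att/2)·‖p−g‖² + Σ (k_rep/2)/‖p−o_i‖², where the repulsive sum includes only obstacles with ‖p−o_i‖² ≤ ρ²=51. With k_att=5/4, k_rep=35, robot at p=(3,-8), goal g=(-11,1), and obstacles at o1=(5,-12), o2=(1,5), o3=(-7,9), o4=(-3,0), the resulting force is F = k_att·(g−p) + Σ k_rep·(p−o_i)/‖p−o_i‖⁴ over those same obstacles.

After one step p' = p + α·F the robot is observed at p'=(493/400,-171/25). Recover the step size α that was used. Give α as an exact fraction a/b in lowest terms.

F_att = 5/4·(g−p) = 5/4·(-14,9) = (-17.5000,11.2500)
o1: d²=20 ≤ ρ²=51; F_rep = 35·(-2,4)/20² = (-0.1750,0.3500)
o2: d²=173 > ρ²=51 → inactive
o3: d²=389 > ρ²=51 → inactive
o4: d²=100 > ρ²=51 → inactive
F = F_att + ΣF_rep = (-17.6750,11.6000)
Δp = p'−p = (-1.7675,1.1600); α = Δx/Fx = (-707/400) / (-707/40) = 1/10
check: Δy/Fy = (29/25) / (58/5) = 1/10 ✓

α = 1/10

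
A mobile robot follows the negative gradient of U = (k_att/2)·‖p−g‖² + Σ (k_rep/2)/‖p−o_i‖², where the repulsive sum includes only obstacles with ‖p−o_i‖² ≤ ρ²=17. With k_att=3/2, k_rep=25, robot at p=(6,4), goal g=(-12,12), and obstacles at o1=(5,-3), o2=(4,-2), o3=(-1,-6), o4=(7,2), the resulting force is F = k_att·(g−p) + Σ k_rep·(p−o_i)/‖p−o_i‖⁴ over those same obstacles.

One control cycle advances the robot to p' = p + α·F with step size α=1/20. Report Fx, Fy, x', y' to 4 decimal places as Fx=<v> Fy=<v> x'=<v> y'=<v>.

F_att = 3/2·(g−p) = 3/2·(-18,8) = (-27.0000,12.0000)
o1: d²=50 > ρ²=17 → inactive
o2: d²=40 > ρ²=17 → inactive
o3: d²=149 > ρ²=17 → inactive
o4: d²=5 ≤ ρ²=17; F_rep = 25·(-1,2)/5² = (-1.0000,2.0000)
F = F_att + ΣF_rep = (-28.0000,14.0000)
p' = p + 1/20·F = (4.6000,4.7000)

Fx=-28.0000 Fy=14.0000 x'=4.6000 y'=4.7000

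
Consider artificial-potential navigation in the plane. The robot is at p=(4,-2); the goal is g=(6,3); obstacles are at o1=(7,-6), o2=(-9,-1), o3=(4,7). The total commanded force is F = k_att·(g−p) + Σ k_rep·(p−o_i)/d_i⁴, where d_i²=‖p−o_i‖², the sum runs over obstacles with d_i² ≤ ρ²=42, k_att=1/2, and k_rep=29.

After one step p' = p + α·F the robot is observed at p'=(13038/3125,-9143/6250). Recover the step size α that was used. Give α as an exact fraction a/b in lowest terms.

F_att = 1/2·(g−p) = 1/2·(2,5) = (1.0000,2.5000)
o1: d²=25 ≤ ρ²=42; F_rep = 29·(-3,4)/25² = (-0.1392,0.1856)
o2: d²=170 > ρ²=42 → inactive
o3: d²=81 > ρ²=42 → inactive
F = F_att + ΣF_rep = (0.8608,2.6856)
Δp = p'−p = (0.1722,0.5371); α = Δx/Fx = (538/3125) / (538/625) = 1/5
check: Δy/Fy = (3357/6250) / (3357/1250) = 1/5 ✓

α = 1/5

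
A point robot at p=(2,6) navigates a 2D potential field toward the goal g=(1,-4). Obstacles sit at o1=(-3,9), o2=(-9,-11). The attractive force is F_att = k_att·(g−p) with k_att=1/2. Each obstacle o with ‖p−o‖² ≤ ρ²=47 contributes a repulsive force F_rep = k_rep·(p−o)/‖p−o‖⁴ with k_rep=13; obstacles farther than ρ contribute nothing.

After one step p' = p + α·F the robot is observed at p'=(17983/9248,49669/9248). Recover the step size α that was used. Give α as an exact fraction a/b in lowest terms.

α = 1/8

F_att = 1/2·(g−p) = 1/2·(-1,-10) = (-0.5000,-5.0000)
o1: d²=34 ≤ ρ²=47; F_rep = 13·(5,-3)/34² = (0.0562,-0.0337)
o2: d²=410 > ρ²=47 → inactive
F = F_att + ΣF_rep = (-0.4438,-5.0337)
Δp = p'−p = (-0.0555,-0.6292); α = Δx/Fx = (-513/9248) / (-513/1156) = 1/8
check: Δy/Fy = (-5819/9248) / (-5819/1156) = 1/8 ✓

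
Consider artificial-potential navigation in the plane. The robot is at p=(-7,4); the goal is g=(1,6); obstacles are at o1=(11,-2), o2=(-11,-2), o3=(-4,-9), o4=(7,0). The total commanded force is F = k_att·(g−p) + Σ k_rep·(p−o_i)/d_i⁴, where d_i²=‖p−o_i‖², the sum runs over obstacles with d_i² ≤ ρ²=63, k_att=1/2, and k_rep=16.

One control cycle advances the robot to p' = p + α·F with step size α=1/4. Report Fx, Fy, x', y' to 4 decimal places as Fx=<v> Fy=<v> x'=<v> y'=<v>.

Fx=4.0237 Fy=1.0355 x'=-5.9941 y'=4.2589

F_att = 1/2·(g−p) = 1/2·(8,2) = (4.0000,1.0000)
o1: d²=360 > ρ²=63 → inactive
o2: d²=52 ≤ ρ²=63; F_rep = 16·(4,6)/52² = (0.0237,0.0355)
o3: d²=178 > ρ²=63 → inactive
o4: d²=212 > ρ²=63 → inactive
F = F_att + ΣF_rep = (4.0237,1.0355)
p' = p + 1/4·F = (-5.9941,4.2589)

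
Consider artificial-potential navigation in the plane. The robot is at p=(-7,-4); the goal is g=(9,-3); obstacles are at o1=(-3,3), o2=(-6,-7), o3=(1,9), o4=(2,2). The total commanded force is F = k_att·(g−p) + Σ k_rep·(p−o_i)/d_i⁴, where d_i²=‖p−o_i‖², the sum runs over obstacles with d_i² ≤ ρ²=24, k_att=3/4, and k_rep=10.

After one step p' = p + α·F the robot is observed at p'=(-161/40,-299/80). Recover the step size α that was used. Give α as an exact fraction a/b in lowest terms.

α = 1/4

F_att = 3/4·(g−p) = 3/4·(16,1) = (12.0000,0.7500)
o1: d²=65 > ρ²=24 → inactive
o2: d²=10 ≤ ρ²=24; F_rep = 10·(-1,3)/10² = (-0.1000,0.3000)
o3: d²=233 > ρ²=24 → inactive
o4: d²=117 > ρ²=24 → inactive
F = F_att + ΣF_rep = (11.9000,1.0500)
Δp = p'−p = (2.9750,0.2625); α = Δx/Fx = (119/40) / (119/10) = 1/4
check: Δy/Fy = (21/80) / (21/20) = 1/4 ✓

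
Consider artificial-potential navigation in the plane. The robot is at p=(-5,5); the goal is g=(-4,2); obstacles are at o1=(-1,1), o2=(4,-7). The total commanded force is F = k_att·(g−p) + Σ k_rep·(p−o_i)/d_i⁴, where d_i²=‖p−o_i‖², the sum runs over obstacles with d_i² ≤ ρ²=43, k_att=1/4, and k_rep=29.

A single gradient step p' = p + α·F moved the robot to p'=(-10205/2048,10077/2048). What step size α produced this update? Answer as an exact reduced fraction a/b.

α = 1/8

F_att = 1/4·(g−p) = 1/4·(1,-3) = (0.2500,-0.7500)
o1: d²=32 ≤ ρ²=43; F_rep = 29·(-4,4)/32² = (-0.1133,0.1133)
o2: d²=225 > ρ²=43 → inactive
F = F_att + ΣF_rep = (0.1367,-0.6367)
Δp = p'−p = (0.0171,-0.0796); α = Δx/Fx = (35/2048) / (35/256) = 1/8
check: Δy/Fy = (-163/2048) / (-163/256) = 1/8 ✓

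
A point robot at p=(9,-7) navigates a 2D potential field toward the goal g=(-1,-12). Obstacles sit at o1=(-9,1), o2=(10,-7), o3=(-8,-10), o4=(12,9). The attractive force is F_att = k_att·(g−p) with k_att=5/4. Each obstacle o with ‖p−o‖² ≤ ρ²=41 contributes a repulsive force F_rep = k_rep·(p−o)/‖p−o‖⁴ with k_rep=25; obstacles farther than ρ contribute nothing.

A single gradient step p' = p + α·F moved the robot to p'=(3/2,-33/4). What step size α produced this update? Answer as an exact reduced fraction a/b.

F_att = 5/4·(g−p) = 5/4·(-10,-5) = (-12.5000,-6.2500)
o1: d²=388 > ρ²=41 → inactive
o2: d²=1 ≤ ρ²=41; F_rep = 25·(-1,0)/1² = (-25.0000,0.0000)
o3: d²=298 > ρ²=41 → inactive
o4: d²=265 > ρ²=41 → inactive
F = F_att + ΣF_rep = (-37.5000,-6.2500)
Δp = p'−p = (-7.5000,-1.2500); α = Δx/Fx = (-15/2) / (-75/2) = 1/5
check: Δy/Fy = (-5/4) / (-25/4) = 1/5 ✓

α = 1/5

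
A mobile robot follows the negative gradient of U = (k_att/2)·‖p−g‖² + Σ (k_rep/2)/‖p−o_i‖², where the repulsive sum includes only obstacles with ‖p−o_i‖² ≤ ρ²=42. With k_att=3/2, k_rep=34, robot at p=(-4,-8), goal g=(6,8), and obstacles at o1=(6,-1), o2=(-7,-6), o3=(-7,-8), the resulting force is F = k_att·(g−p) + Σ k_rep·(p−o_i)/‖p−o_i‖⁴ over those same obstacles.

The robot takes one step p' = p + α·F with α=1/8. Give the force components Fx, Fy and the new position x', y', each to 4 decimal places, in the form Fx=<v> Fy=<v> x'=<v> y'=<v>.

F_att = 3/2·(g−p) = 3/2·(10,16) = (15.0000,24.0000)
o1: d²=149 > ρ²=42 → inactive
o2: d²=13 ≤ ρ²=42; F_rep = 34·(3,-2)/13² = (0.6036,-0.4024)
o3: d²=9 ≤ ρ²=42; F_rep = 34·(3,0)/9² = (1.2593,0.0000)
F = F_att + ΣF_rep = (16.8628,23.5976)
p' = p + 1/8·F = (-1.8921,-5.0503)

Fx=16.8628 Fy=23.5976 x'=-1.8921 y'=-5.0503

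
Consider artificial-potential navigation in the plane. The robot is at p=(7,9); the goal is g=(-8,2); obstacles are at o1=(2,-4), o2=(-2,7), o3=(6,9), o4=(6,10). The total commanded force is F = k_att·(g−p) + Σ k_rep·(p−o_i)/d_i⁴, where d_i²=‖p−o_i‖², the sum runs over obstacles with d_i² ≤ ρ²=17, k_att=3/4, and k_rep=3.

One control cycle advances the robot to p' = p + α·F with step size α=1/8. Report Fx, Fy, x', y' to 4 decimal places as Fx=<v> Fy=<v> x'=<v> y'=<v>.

Fx=-7.5000 Fy=-6.0000 x'=6.0625 y'=8.2500

F_att = 3/4·(g−p) = 3/4·(-15,-7) = (-11.2500,-5.2500)
o1: d²=194 > ρ²=17 → inactive
o2: d²=85 > ρ²=17 → inactive
o3: d²=1 ≤ ρ²=17; F_rep = 3·(1,0)/1² = (3.0000,0.0000)
o4: d²=2 ≤ ρ²=17; F_rep = 3·(1,-1)/2² = (0.7500,-0.7500)
F = F_att + ΣF_rep = (-7.5000,-6.0000)
p' = p + 1/8·F = (6.0625,8.2500)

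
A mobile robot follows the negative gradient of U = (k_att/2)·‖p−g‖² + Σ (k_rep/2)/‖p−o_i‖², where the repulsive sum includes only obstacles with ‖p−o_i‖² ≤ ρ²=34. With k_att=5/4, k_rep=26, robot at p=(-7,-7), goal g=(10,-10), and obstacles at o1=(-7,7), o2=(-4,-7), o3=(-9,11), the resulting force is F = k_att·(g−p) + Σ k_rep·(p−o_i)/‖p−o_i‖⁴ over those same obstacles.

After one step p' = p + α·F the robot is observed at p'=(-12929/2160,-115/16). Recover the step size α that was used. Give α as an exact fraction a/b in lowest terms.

F_att = 5/4·(g−p) = 5/4·(17,-3) = (21.2500,-3.7500)
o1: d²=196 > ρ²=34 → inactive
o2: d²=9 ≤ ρ²=34; F_rep = 26·(-3,0)/9² = (-0.9630,0.0000)
o3: d²=328 > ρ²=34 → inactive
F = F_att + ΣF_rep = (20.2870,-3.7500)
Δp = p'−p = (1.0144,-0.1875); α = Δx/Fx = (2191/2160) / (2191/108) = 1/20
check: Δy/Fy = (-3/16) / (-15/4) = 1/20 ✓

α = 1/20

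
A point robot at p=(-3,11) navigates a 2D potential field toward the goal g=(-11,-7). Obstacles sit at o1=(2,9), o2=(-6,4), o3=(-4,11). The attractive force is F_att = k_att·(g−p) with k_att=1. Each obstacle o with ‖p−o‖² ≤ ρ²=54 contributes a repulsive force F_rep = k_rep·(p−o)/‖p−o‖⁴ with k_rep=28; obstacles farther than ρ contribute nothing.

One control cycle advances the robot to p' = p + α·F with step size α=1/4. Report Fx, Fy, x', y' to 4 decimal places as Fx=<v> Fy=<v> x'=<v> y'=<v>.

F_att = 1·(g−p) = 1·(-8,-18) = (-8.0000,-18.0000)
o1: d²=29 ≤ ρ²=54; F_rep = 28·(-5,2)/29² = (-0.1665,0.0666)
o2: d²=58 > ρ²=54 → inactive
o3: d²=1 ≤ ρ²=54; F_rep = 28·(1,0)/1² = (28.0000,0.0000)
F = F_att + ΣF_rep = (19.8335,-17.9334)
p' = p + 1/4·F = (1.9584,6.5166)

Fx=19.8335 Fy=-17.9334 x'=1.9584 y'=6.5166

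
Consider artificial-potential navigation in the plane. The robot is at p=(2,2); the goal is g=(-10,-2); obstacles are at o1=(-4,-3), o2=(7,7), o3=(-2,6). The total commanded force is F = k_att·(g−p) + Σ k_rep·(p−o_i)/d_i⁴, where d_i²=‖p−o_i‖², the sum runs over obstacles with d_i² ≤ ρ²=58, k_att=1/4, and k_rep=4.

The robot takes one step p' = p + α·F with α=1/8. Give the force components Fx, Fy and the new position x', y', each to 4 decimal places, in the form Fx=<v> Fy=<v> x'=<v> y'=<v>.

F_att = 1/4·(g−p) = 1/4·(-12,-4) = (-3.0000,-1.0000)
o1: d²=61 > ρ²=58 → inactive
o2: d²=50 ≤ ρ²=58; F_rep = 4·(-5,-5)/50² = (-0.0080,-0.0080)
o3: d²=32 ≤ ρ²=58; F_rep = 4·(4,-4)/32² = (0.0156,-0.0156)
F = F_att + ΣF_rep = (-2.9924,-1.0236)
p' = p + 1/8·F = (1.6260,1.8720)

Fx=-2.9924 Fy=-1.0236 x'=1.6260 y'=1.8720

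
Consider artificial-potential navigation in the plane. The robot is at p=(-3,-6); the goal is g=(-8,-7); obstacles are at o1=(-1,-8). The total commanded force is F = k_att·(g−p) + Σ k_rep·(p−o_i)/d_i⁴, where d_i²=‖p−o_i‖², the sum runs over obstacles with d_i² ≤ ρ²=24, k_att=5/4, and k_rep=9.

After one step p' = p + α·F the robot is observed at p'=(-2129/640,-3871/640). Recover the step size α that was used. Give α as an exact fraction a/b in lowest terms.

α = 1/20

F_att = 5/4·(g−p) = 5/4·(-5,-1) = (-6.2500,-1.2500)
o1: d²=8 ≤ ρ²=24; F_rep = 9·(-2,2)/8² = (-0.2812,0.2812)
F = F_att + ΣF_rep = (-6.5312,-0.9688)
Δp = p'−p = (-0.3266,-0.0484); α = Δx/Fx = (-209/640) / (-209/32) = 1/20
check: Δy/Fy = (-31/640) / (-31/32) = 1/20 ✓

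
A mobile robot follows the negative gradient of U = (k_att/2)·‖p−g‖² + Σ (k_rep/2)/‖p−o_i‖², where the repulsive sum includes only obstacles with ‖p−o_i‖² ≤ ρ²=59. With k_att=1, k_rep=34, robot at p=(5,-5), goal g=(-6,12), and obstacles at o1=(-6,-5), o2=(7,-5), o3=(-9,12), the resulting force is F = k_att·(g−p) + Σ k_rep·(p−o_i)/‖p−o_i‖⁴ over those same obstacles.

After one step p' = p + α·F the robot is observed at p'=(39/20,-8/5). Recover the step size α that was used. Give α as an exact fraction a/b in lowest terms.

F_att = 1·(g−p) = 1·(-11,17) = (-11.0000,17.0000)
o1: d²=121 > ρ²=59 → inactive
o2: d²=4 ≤ ρ²=59; F_rep = 34·(-2,0)/4² = (-4.2500,0.0000)
o3: d²=485 > ρ²=59 → inactive
F = F_att + ΣF_rep = (-15.2500,17.0000)
Δp = p'−p = (-3.0500,3.4000); α = Δx/Fx = (-61/20) / (-61/4) = 1/5
check: Δy/Fy = (17/5) / (17) = 1/5 ✓

α = 1/5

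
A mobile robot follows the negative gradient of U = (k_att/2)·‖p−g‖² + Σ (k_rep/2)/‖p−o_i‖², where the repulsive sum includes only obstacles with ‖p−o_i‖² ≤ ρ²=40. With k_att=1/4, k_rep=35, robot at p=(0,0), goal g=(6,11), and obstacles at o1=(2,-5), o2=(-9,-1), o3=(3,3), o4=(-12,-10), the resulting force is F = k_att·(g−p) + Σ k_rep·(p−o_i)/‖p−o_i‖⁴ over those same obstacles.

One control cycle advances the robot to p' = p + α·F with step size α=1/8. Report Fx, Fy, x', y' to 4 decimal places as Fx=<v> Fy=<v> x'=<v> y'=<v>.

F_att = 1/4·(g−p) = 1/4·(6,11) = (1.5000,2.7500)
o1: d²=29 ≤ ρ²=40; F_rep = 35·(-2,5)/29² = (-0.0832,0.2081)
o2: d²=82 > ρ²=40 → inactive
o3: d²=18 ≤ ρ²=40; F_rep = 35·(-3,-3)/18² = (-0.3241,-0.3241)
o4: d²=244 > ρ²=40 → inactive
F = F_att + ΣF_rep = (1.0927,2.6340)
p' = p + 1/8·F = (0.1366,0.3293)

Fx=1.0927 Fy=2.6340 x'=0.1366 y'=0.3293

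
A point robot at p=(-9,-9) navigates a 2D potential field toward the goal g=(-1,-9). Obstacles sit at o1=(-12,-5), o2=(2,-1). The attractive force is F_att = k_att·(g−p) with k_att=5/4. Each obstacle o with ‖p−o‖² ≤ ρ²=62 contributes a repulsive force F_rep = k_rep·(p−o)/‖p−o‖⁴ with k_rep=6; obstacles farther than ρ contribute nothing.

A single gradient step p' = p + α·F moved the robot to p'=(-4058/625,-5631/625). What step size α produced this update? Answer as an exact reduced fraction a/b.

F_att = 5/4·(g−p) = 5/4·(8,0) = (10.0000,0.0000)
o1: d²=25 ≤ ρ²=62; F_rep = 6·(3,-4)/25² = (0.0288,-0.0384)
o2: d²=185 > ρ²=62 → inactive
F = F_att + ΣF_rep = (10.0288,-0.0384)
Δp = p'−p = (2.5072,-0.0096); α = Δx/Fx = (1567/625) / (6268/625) = 1/4
check: Δy/Fy = (-6/625) / (-24/625) = 1/4 ✓

α = 1/4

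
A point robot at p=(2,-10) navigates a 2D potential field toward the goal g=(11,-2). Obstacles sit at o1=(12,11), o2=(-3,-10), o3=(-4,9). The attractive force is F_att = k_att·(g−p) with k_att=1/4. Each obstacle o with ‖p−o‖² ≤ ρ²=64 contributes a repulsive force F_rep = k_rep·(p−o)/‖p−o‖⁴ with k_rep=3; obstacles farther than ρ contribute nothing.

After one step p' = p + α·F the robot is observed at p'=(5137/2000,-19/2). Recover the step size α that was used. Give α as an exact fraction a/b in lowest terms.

F_att = 1/4·(g−p) = 1/4·(9,8) = (2.2500,2.0000)
o1: d²=541 > ρ²=64 → inactive
o2: d²=25 ≤ ρ²=64; F_rep = 3·(5,0)/25² = (0.0240,0.0000)
o3: d²=397 > ρ²=64 → inactive
F = F_att + ΣF_rep = (2.2740,2.0000)
Δp = p'−p = (0.5685,0.5000); α = Δx/Fx = (1137/2000) / (1137/500) = 1/4
check: Δy/Fy = (1/2) / (2) = 1/4 ✓

α = 1/4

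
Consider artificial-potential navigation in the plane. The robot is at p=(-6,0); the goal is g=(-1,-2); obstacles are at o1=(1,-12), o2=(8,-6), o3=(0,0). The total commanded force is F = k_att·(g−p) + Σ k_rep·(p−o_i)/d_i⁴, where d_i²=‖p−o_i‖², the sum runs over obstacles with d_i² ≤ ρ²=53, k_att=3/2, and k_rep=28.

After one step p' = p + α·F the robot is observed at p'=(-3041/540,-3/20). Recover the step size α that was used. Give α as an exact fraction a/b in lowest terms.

α = 1/20

F_att = 3/2·(g−p) = 3/2·(5,-2) = (7.5000,-3.0000)
o1: d²=193 > ρ²=53 → inactive
o2: d²=232 > ρ²=53 → inactive
o3: d²=36 ≤ ρ²=53; F_rep = 28·(-6,0)/36² = (-0.1296,0.0000)
F = F_att + ΣF_rep = (7.3704,-3.0000)
Δp = p'−p = (0.3685,-0.1500); α = Δx/Fx = (199/540) / (199/27) = 1/20
check: Δy/Fy = (-3/20) / (-3) = 1/20 ✓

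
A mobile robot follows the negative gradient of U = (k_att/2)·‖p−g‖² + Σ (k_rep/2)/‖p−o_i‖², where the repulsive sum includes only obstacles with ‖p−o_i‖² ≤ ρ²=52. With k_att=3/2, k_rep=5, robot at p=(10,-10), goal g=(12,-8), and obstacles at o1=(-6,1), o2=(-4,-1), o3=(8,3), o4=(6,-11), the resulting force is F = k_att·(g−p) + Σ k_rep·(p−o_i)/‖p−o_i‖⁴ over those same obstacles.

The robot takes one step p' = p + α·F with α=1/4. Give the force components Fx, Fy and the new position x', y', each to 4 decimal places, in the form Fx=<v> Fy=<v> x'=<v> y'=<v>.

F_att = 3/2·(g−p) = 3/2·(2,2) = (3.0000,3.0000)
o1: d²=377 > ρ²=52 → inactive
o2: d²=277 > ρ²=52 → inactive
o3: d²=173 > ρ²=52 → inactive
o4: d²=17 ≤ ρ²=52; F_rep = 5·(4,1)/17² = (0.0692,0.0173)
F = F_att + ΣF_rep = (3.0692,3.0173)
p' = p + 1/4·F = (10.7673,-9.2457)

Fx=3.0692 Fy=3.0173 x'=10.7673 y'=-9.2457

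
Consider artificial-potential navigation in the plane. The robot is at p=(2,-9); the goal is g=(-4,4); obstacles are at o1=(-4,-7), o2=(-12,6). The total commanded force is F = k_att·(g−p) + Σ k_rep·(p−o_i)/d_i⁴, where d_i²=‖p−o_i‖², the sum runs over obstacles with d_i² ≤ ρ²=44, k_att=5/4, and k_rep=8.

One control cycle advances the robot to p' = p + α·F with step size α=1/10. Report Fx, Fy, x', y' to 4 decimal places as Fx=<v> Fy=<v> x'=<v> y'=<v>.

Fx=-7.4700 Fy=16.2400 x'=1.2530 y'=-7.3760

F_att = 5/4·(g−p) = 5/4·(-6,13) = (-7.5000,16.2500)
o1: d²=40 ≤ ρ²=44; F_rep = 8·(6,-2)/40² = (0.0300,-0.0100)
o2: d²=421 > ρ²=44 → inactive
F = F_att + ΣF_rep = (-7.4700,16.2400)
p' = p + 1/10·F = (1.2530,-7.3760)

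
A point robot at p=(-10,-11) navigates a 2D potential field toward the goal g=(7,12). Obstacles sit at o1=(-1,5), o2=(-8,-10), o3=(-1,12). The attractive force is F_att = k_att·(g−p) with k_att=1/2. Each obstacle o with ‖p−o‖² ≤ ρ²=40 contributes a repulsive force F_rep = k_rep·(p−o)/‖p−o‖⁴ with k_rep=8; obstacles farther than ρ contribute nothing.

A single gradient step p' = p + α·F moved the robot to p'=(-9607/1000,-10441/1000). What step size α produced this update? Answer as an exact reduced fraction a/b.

F_att = 1/2·(g−p) = 1/2·(17,23) = (8.5000,11.5000)
o1: d²=337 > ρ²=40 → inactive
o2: d²=5 ≤ ρ²=40; F_rep = 8·(-2,-1)/5² = (-0.6400,-0.3200)
o3: d²=610 > ρ²=40 → inactive
F = F_att + ΣF_rep = (7.8600,11.1800)
Δp = p'−p = (0.3930,0.5590); α = Δx/Fx = (393/1000) / (393/50) = 1/20
check: Δy/Fy = (559/1000) / (559/50) = 1/20 ✓

α = 1/20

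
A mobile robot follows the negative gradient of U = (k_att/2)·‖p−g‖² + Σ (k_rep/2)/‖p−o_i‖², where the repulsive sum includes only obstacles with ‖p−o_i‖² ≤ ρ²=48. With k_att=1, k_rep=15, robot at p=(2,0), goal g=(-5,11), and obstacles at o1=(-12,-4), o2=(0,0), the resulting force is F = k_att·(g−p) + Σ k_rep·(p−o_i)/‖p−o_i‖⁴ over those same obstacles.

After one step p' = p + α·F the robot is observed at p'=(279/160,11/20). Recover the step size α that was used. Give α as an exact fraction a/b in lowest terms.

α = 1/20

F_att = 1·(g−p) = 1·(-7,11) = (-7.0000,11.0000)
o1: d²=212 > ρ²=48 → inactive
o2: d²=4 ≤ ρ²=48; F_rep = 15·(2,0)/4² = (1.8750,0.0000)
F = F_att + ΣF_rep = (-5.1250,11.0000)
Δp = p'−p = (-0.2562,0.5500); α = Δx/Fx = (-41/160) / (-41/8) = 1/20
check: Δy/Fy = (11/20) / (11) = 1/20 ✓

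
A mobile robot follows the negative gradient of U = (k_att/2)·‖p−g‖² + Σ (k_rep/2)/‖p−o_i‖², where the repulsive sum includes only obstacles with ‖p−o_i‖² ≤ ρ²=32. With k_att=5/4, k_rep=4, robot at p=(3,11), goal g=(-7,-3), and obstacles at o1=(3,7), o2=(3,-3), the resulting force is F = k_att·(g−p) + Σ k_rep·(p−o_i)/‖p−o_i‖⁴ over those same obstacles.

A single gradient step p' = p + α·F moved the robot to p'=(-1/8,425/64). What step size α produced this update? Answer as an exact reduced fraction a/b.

α = 1/4

F_att = 5/4·(g−p) = 5/4·(-10,-14) = (-12.5000,-17.5000)
o1: d²=16 ≤ ρ²=32; F_rep = 4·(0,4)/16² = (0.0000,0.0625)
o2: d²=196 > ρ²=32 → inactive
F = F_att + ΣF_rep = (-12.5000,-17.4375)
Δp = p'−p = (-3.1250,-4.3594); α = Δx/Fx = (-25/8) / (-25/2) = 1/4
check: Δy/Fy = (-279/64) / (-279/16) = 1/4 ✓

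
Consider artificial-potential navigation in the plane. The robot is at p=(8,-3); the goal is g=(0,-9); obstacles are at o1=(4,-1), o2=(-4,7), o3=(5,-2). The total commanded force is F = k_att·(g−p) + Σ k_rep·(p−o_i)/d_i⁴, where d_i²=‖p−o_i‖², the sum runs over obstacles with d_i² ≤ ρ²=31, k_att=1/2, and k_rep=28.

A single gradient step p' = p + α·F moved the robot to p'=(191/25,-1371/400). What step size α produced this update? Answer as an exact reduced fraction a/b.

F_att = 1/2·(g−p) = 1/2·(-8,-6) = (-4.0000,-3.0000)
o1: d²=20 ≤ ρ²=31; F_rep = 28·(4,-2)/20² = (0.2800,-0.1400)
o2: d²=244 > ρ²=31 → inactive
o3: d²=10 ≤ ρ²=31; F_rep = 28·(3,-1)/10² = (0.8400,-0.2800)
F = F_att + ΣF_rep = (-2.8800,-3.4200)
Δp = p'−p = (-0.3600,-0.4275); α = Δx/Fx = (-9/25) / (-72/25) = 1/8
check: Δy/Fy = (-171/400) / (-171/50) = 1/8 ✓

α = 1/8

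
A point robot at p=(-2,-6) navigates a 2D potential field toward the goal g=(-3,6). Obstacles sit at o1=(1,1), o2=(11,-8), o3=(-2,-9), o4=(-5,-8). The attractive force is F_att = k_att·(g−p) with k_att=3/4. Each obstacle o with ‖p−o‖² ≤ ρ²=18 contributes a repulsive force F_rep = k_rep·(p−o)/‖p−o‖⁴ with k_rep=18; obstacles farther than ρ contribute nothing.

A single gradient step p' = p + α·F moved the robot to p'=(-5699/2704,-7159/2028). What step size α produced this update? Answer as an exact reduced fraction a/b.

α = 1/4

F_att = 3/4·(g−p) = 3/4·(-1,12) = (-0.7500,9.0000)
o1: d²=58 > ρ²=18 → inactive
o2: d²=173 > ρ²=18 → inactive
o3: d²=9 ≤ ρ²=18; F_rep = 18·(0,3)/9² = (0.0000,0.6667)
o4: d²=13 ≤ ρ²=18; F_rep = 18·(3,2)/13² = (0.3195,0.2130)
F = F_att + ΣF_rep = (-0.4305,9.8797)
Δp = p'−p = (-0.1076,2.4699); α = Δx/Fx = (-291/2704) / (-291/676) = 1/4
check: Δy/Fy = (5009/2028) / (5009/507) = 1/4 ✓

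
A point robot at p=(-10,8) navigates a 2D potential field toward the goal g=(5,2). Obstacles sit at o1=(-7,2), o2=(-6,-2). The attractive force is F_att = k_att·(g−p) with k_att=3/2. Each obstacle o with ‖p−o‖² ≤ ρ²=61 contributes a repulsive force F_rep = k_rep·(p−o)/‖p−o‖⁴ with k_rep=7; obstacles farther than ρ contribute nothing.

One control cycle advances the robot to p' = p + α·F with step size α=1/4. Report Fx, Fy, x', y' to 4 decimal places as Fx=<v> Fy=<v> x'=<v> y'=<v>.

Fx=22.4896 Fy=-8.9793 x'=-4.3776 y'=5.7552

F_att = 3/2·(g−p) = 3/2·(15,-6) = (22.5000,-9.0000)
o1: d²=45 ≤ ρ²=61; F_rep = 7·(-3,6)/45² = (-0.0104,0.0207)
o2: d²=116 > ρ²=61 → inactive
F = F_att + ΣF_rep = (22.4896,-8.9793)
p' = p + 1/4·F = (-4.3776,5.7552)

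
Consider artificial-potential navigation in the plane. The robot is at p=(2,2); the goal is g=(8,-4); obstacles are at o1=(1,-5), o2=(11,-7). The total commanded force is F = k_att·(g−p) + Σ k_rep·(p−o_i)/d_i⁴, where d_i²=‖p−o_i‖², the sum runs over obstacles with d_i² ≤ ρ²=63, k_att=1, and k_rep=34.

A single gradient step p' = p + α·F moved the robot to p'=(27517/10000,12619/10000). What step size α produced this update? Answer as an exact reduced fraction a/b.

F_att = 1·(g−p) = 1·(6,-6) = (6.0000,-6.0000)
o1: d²=50 ≤ ρ²=63; F_rep = 34·(1,7)/50² = (0.0136,0.0952)
o2: d²=162 > ρ²=63 → inactive
F = F_att + ΣF_rep = (6.0136,-5.9048)
Δp = p'−p = (0.7517,-0.7381); α = Δx/Fx = (7517/10000) / (7517/1250) = 1/8
check: Δy/Fy = (-7381/10000) / (-7381/1250) = 1/8 ✓

α = 1/8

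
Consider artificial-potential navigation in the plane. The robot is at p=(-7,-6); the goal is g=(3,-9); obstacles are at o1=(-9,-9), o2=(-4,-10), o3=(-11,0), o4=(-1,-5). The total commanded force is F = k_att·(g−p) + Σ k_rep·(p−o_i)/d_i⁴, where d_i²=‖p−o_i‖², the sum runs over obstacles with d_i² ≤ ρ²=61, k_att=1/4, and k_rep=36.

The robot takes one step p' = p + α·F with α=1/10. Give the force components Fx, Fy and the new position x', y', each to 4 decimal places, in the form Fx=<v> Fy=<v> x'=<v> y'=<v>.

F_att = 1/4·(g−p) = 1/4·(10,-3) = (2.5000,-0.7500)
o1: d²=13 ≤ ρ²=61; F_rep = 36·(2,3)/13² = (0.4260,0.6391)
o2: d²=25 ≤ ρ²=61; F_rep = 36·(-3,4)/25² = (-0.1728,0.2304)
o3: d²=52 ≤ ρ²=61; F_rep = 36·(4,-6)/52² = (0.0533,-0.0799)
o4: d²=37 ≤ ρ²=61; F_rep = 36·(-6,-1)/37² = (-0.1578,-0.0263)
F = F_att + ΣF_rep = (2.6487,0.0133)
p' = p + 1/10·F = (-6.7351,-5.9987)

Fx=2.6487 Fy=0.0133 x'=-6.7351 y'=-5.9987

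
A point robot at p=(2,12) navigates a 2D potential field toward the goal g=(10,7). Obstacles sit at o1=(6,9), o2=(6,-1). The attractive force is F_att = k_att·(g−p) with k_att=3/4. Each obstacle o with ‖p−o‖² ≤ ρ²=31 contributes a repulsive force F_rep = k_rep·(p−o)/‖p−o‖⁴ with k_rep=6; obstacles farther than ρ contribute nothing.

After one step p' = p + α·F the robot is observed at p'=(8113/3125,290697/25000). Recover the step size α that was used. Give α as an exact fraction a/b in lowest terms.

α = 1/10

F_att = 3/4·(g−p) = 3/4·(8,-5) = (6.0000,-3.7500)
o1: d²=25 ≤ ρ²=31; F_rep = 6·(-4,3)/25² = (-0.0384,0.0288)
o2: d²=185 > ρ²=31 → inactive
F = F_att + ΣF_rep = (5.9616,-3.7212)
Δp = p'−p = (0.5962,-0.3721); α = Δx/Fx = (1863/3125) / (3726/625) = 1/10
check: Δy/Fy = (-9303/25000) / (-9303/2500) = 1/10 ✓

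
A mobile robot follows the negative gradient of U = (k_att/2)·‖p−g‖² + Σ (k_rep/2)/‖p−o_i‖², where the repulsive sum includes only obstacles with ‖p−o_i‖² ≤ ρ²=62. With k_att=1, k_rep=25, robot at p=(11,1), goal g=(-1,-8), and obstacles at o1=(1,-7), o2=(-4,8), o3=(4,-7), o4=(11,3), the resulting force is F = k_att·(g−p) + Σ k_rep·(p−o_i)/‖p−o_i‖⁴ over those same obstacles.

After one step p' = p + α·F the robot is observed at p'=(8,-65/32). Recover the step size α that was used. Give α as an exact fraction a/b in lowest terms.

α = 1/4

F_att = 1·(g−p) = 1·(-12,-9) = (-12.0000,-9.0000)
o1: d²=164 > ρ²=62 → inactive
o2: d²=274 > ρ²=62 → inactive
o3: d²=113 > ρ²=62 → inactive
o4: d²=4 ≤ ρ²=62; F_rep = 25·(0,-2)/4² = (0.0000,-3.1250)
F = F_att + ΣF_rep = (-12.0000,-12.1250)
Δp = p'−p = (-3.0000,-3.0312); α = Δx/Fx = (-3) / (-12) = 1/4
check: Δy/Fy = (-97/32) / (-97/8) = 1/4 ✓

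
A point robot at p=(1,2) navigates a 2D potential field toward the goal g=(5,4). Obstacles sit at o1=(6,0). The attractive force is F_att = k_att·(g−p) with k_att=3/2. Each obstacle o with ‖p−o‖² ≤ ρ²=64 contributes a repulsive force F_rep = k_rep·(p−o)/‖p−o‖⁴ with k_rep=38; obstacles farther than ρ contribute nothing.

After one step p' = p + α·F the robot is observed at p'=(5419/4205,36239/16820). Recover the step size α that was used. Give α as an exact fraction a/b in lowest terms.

α = 1/20

F_att = 3/2·(g−p) = 3/2·(4,2) = (6.0000,3.0000)
o1: d²=29 ≤ ρ²=64; F_rep = 38·(-5,2)/29² = (-0.2259,0.0904)
F = F_att + ΣF_rep = (5.7741,3.0904)
Δp = p'−p = (0.2887,0.1545); α = Δx/Fx = (1214/4205) / (4856/841) = 1/20
check: Δy/Fy = (2599/16820) / (2599/841) = 1/20 ✓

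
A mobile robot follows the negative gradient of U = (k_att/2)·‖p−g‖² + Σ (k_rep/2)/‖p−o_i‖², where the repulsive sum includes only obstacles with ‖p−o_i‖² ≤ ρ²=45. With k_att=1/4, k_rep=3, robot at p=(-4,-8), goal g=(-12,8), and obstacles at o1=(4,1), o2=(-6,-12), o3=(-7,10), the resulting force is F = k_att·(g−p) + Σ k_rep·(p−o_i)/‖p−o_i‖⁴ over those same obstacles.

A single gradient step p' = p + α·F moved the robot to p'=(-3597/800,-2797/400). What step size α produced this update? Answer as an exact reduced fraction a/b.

α = 1/4

F_att = 1/4·(g−p) = 1/4·(-8,16) = (-2.0000,4.0000)
o1: d²=145 > ρ²=45 → inactive
o2: d²=20 ≤ ρ²=45; F_rep = 3·(2,4)/20² = (0.0150,0.0300)
o3: d²=333 > ρ²=45 → inactive
F = F_att + ΣF_rep = (-1.9850,4.0300)
Δp = p'−p = (-0.4963,1.0075); α = Δx/Fx = (-397/800) / (-397/200) = 1/4
check: Δy/Fy = (403/400) / (403/100) = 1/4 ✓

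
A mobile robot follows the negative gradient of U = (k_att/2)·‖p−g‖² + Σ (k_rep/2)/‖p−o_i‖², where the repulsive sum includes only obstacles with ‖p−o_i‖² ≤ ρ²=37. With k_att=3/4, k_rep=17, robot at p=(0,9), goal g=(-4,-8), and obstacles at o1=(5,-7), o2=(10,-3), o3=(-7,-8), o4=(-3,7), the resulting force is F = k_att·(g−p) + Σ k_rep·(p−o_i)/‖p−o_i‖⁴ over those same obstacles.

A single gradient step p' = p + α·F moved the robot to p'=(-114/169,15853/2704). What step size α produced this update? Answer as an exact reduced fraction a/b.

α = 1/4

F_att = 3/4·(g−p) = 3/4·(-4,-17) = (-3.0000,-12.7500)
o1: d²=281 > ρ²=37 → inactive
o2: d²=244 > ρ²=37 → inactive
o3: d²=338 > ρ²=37 → inactive
o4: d²=13 ≤ ρ²=37; F_rep = 17·(3,2)/13² = (0.3018,0.2012)
F = F_att + ΣF_rep = (-2.6982,-12.5488)
Δp = p'−p = (-0.6746,-3.1372); α = Δx/Fx = (-114/169) / (-456/169) = 1/4
check: Δy/Fy = (-8483/2704) / (-8483/676) = 1/4 ✓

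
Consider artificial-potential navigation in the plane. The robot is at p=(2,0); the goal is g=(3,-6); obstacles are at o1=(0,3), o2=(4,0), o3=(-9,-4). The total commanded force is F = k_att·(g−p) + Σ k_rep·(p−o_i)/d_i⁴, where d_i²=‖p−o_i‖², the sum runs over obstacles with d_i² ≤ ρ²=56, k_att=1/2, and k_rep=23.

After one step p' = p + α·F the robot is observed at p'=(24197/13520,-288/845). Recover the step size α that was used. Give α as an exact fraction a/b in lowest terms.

α = 1/10

F_att = 1/2·(g−p) = 1/2·(1,-6) = (0.5000,-3.0000)
o1: d²=13 ≤ ρ²=56; F_rep = 23·(2,-3)/13² = (0.2722,-0.4083)
o2: d²=4 ≤ ρ²=56; F_rep = 23·(-2,0)/4² = (-2.8750,0.0000)
o3: d²=137 > ρ²=56 → inactive
F = F_att + ΣF_rep = (-2.1028,-3.4083)
Δp = p'−p = (-0.2103,-0.3408); α = Δx/Fx = (-2843/13520) / (-2843/1352) = 1/10
check: Δy/Fy = (-288/845) / (-576/169) = 1/10 ✓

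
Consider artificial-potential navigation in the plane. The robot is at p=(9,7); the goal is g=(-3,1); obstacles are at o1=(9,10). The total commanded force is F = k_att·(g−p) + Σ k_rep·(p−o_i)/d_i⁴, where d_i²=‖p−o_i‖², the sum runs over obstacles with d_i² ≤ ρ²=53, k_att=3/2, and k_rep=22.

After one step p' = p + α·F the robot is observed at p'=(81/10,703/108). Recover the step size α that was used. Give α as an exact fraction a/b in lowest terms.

F_att = 3/2·(g−p) = 3/2·(-12,-6) = (-18.0000,-9.0000)
o1: d²=9 ≤ ρ²=53; F_rep = 22·(0,-3)/9² = (0.0000,-0.8148)
F = F_att + ΣF_rep = (-18.0000,-9.8148)
Δp = p'−p = (-0.9000,-0.4907); α = Δx/Fx = (-9/10) / (-18) = 1/20
check: Δy/Fy = (-53/108) / (-265/27) = 1/20 ✓

α = 1/20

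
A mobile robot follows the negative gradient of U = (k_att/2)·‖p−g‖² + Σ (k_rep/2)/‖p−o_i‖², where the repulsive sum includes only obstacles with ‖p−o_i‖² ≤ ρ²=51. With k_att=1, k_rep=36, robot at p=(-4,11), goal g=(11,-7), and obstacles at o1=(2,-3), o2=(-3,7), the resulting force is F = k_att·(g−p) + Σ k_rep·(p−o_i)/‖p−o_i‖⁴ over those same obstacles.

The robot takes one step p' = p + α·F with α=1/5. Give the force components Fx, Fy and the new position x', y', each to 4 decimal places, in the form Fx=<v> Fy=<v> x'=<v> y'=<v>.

F_att = 1·(g−p) = 1·(15,-18) = (15.0000,-18.0000)
o1: d²=232 > ρ²=51 → inactive
o2: d²=17 ≤ ρ²=51; F_rep = 36·(-1,4)/17² = (-0.1246,0.4983)
F = F_att + ΣF_rep = (14.8754,-17.5017)
p' = p + 1/5·F = (-1.0249,7.4997)

Fx=14.8754 Fy=-17.5017 x'=-1.0249 y'=7.4997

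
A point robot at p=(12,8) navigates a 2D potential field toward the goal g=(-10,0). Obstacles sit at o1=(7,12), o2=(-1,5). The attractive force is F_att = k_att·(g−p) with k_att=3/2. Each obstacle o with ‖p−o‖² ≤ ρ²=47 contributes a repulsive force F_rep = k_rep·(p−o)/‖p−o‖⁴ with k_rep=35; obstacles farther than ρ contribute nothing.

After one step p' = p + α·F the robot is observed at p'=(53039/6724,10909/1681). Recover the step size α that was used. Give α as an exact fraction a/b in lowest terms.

α = 1/8

F_att = 3/2·(g−p) = 3/2·(-22,-8) = (-33.0000,-12.0000)
o1: d²=41 ≤ ρ²=47; F_rep = 35·(5,-4)/41² = (0.1041,-0.0833)
o2: d²=178 > ρ²=47 → inactive
F = F_att + ΣF_rep = (-32.8959,-12.0833)
Δp = p'−p = (-4.1120,-1.5104); α = Δx/Fx = (-27649/6724) / (-55298/1681) = 1/8
check: Δy/Fy = (-2539/1681) / (-20312/1681) = 1/8 ✓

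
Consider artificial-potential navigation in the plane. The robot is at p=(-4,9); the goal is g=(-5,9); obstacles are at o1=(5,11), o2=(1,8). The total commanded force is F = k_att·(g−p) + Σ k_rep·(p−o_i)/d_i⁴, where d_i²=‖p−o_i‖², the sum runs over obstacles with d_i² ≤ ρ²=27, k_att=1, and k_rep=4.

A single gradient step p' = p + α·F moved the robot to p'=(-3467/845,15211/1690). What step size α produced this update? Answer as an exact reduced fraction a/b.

α = 1/10

F_att = 1·(g−p) = 1·(-1,0) = (-1.0000,0.0000)
o1: d²=85 > ρ²=27 → inactive
o2: d²=26 ≤ ρ²=27; F_rep = 4·(-5,1)/26² = (-0.0296,0.0059)
F = F_att + ΣF_rep = (-1.0296,0.0059)
Δp = p'−p = (-0.1030,0.0006); α = Δx/Fx = (-87/845) / (-174/169) = 1/10
check: Δy/Fy = (1/1690) / (1/169) = 1/10 ✓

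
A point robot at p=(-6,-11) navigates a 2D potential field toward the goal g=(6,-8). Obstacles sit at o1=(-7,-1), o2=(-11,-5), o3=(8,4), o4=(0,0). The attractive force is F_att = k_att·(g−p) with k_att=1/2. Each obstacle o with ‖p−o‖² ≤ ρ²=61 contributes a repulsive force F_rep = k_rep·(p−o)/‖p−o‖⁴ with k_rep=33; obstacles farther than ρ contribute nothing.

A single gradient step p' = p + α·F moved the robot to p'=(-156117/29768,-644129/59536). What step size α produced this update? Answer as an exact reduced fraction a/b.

α = 1/8

F_att = 1/2·(g−p) = 1/2·(12,3) = (6.0000,1.5000)
o1: d²=101 > ρ²=61 → inactive
o2: d²=61 ≤ ρ²=61; F_rep = 33·(5,-6)/61² = (0.0443,-0.0532)
o3: d²=421 > ρ²=61 → inactive
o4: d²=157 > ρ²=61 → inactive
F = F_att + ΣF_rep = (6.0443,1.4468)
Δp = p'−p = (0.7555,0.1808); α = Δx/Fx = (22491/29768) / (22491/3721) = 1/8
check: Δy/Fy = (10767/59536) / (10767/7442) = 1/8 ✓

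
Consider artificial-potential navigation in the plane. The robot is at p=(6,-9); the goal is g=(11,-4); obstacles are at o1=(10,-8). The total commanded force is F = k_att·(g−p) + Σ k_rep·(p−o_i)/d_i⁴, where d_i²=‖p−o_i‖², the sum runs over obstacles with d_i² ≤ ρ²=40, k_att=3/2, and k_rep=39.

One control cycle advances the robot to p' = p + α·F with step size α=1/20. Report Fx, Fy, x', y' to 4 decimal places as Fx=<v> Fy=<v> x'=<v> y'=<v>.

F_att = 3/2·(g−p) = 3/2·(5,5) = (7.5000,7.5000)
o1: d²=17 ≤ ρ²=40; F_rep = 39·(-4,-1)/17² = (-0.5398,-0.1349)
F = F_att + ΣF_rep = (6.9602,7.3651)
p' = p + 1/20·F = (6.3480,-8.6317)

Fx=6.9602 Fy=7.3651 x'=6.3480 y'=-8.6317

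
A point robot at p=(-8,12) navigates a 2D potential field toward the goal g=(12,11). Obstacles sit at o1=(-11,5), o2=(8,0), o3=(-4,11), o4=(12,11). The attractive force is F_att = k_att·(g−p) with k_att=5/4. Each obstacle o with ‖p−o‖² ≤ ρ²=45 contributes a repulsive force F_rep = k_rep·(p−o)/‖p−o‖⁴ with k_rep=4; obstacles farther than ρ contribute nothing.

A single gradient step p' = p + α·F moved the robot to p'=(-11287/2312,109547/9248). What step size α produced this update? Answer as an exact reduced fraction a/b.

α = 1/8

F_att = 5/4·(g−p) = 5/4·(20,-1) = (25.0000,-1.2500)
o1: d²=58 > ρ²=45 → inactive
o2: d²=400 > ρ²=45 → inactive
o3: d²=17 ≤ ρ²=45; F_rep = 4·(-4,1)/17² = (-0.0554,0.0138)
o4: d²=401 > ρ²=45 → inactive
F = F_att + ΣF_rep = (24.9446,-1.2362)
Δp = p'−p = (3.1181,-0.1545); α = Δx/Fx = (7209/2312) / (7209/289) = 1/8
check: Δy/Fy = (-1429/9248) / (-1429/1156) = 1/8 ✓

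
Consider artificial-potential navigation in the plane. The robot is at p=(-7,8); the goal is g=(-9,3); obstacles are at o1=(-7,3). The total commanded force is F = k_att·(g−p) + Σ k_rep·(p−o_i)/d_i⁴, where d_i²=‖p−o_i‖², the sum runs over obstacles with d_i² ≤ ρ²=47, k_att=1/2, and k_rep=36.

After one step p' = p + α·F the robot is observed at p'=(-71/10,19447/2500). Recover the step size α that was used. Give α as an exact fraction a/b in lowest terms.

F_att = 1/2·(g−p) = 1/2·(-2,-5) = (-1.0000,-2.5000)
o1: d²=25 ≤ ρ²=47; F_rep = 36·(0,5)/25² = (0.0000,0.2880)
F = F_att + ΣF_rep = (-1.0000,-2.2120)
Δp = p'−p = (-0.1000,-0.2212); α = Δx/Fx = (-1/10) / (-1) = 1/10
check: Δy/Fy = (-553/2500) / (-553/250) = 1/10 ✓

α = 1/10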